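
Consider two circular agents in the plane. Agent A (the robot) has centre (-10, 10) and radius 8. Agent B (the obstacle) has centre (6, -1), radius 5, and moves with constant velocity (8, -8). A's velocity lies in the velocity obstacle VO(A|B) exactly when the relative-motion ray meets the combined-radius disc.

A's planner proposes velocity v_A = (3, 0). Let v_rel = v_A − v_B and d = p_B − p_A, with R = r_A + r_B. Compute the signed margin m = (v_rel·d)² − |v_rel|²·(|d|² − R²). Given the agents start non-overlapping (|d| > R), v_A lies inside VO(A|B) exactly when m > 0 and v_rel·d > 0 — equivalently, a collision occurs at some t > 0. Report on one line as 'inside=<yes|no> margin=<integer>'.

d = (16, -11),  |d|² = 377;  R = 8+5 = 13,  c = 377−13² = 208
v_rel = (-5, 8),  |v_rel|² = 89;  v_rel·d = (-5)·(16) + (8)·(-11) = -168
89·t² + 336·t + 208 = 0  ⇒  m = (-168)² − 89·208 = 9712
m = 9712 > 0,  v_rel·d = -168 < 0  ⇒  outside

inside=no margin=9712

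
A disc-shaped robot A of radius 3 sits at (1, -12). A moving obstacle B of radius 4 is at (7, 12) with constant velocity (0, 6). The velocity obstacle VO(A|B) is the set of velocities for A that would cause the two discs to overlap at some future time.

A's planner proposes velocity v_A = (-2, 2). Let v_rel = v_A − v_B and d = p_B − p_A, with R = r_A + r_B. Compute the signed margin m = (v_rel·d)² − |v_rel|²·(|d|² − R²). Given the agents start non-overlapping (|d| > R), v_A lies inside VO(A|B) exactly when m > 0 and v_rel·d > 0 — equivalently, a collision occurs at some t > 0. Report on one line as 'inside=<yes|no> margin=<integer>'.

d = (6, 24),  |d|² = 612;  R = 3+4 = 7,  c = 612−7² = 563
v_rel = (-2, -4),  |v_rel|² = 20;  v_rel·d = (-2)·(6) + (-4)·(24) = -108
20·t² + 216·t + 563 = 0  ⇒  m = (-108)² − 20·563 = 404
m = 404 > 0,  v_rel·d = -108 < 0  ⇒  outside

inside=no margin=404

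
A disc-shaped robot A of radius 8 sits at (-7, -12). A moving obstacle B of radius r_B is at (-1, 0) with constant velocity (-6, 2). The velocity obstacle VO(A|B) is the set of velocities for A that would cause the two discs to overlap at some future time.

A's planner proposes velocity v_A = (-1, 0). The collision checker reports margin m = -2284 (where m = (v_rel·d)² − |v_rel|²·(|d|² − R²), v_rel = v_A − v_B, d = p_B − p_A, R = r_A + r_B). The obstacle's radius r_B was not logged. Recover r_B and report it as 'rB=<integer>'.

m = -2284
d = (6, 12);  v_rel = (5, -2),  |v_rel|² = 29
v_rel×d = (5)·(12) − (-2)·(6) = 72
since m = R²·29 − 72²:  R² = (5184 + -2284) / 29 = 100
R = √100 = 10  ⇒  r_B = 10 − 8 = 2

rB=2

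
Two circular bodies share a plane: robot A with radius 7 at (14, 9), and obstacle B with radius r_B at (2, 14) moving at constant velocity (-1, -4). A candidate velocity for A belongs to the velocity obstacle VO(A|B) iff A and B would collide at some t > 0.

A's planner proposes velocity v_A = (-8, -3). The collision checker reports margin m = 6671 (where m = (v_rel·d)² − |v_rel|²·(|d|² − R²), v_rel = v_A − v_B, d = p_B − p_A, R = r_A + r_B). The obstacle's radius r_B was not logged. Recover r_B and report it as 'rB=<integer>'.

m = 6671
d = (-12, 5);  v_rel = (-7, 1),  |v_rel|² = 50
v_rel×d = (-7)·(5) − (1)·(-12) = -23
since m = R²·50 − (-23)²:  R² = (529 + 6671) / 50 = 144
R = √144 = 12  ⇒  r_B = 12 − 7 = 5

rB=5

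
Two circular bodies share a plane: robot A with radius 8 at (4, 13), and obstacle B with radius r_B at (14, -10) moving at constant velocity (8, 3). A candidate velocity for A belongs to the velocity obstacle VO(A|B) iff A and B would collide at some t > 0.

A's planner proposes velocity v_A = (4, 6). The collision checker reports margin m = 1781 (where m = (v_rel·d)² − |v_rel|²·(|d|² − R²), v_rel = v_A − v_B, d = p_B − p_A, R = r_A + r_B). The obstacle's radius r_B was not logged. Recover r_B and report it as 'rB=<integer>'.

m = 1781
d = (10, -23);  v_rel = (-4, 3),  |v_rel|² = 25
v_rel×d = (-4)·(-23) − (3)·(10) = 62
since m = R²·25 − 62²:  R² = (3844 + 1781) / 25 = 225
R = √225 = 15  ⇒  r_B = 15 − 8 = 7

rB=7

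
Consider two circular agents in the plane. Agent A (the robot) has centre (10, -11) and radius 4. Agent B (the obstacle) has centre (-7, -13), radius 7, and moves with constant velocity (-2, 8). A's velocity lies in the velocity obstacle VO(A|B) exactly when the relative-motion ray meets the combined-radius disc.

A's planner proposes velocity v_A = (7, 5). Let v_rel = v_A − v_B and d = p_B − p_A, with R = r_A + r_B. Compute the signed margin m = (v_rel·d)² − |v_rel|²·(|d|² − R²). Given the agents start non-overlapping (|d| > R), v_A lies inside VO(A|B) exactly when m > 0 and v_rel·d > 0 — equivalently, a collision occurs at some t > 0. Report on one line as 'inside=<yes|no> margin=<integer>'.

d = (-17, -2),  |d|² = 293;  R = 4+7 = 11,  c = 293−11² = 172
v_rel = (9, -3),  |v_rel|² = 90;  v_rel·d = (9)·(-17) + (-3)·(-2) = -147
90·t² + 294·t + 172 = 0  ⇒  m = (-147)² − 90·172 = 6129
m = 6129 > 0,  v_rel·d = -147 < 0  ⇒  outside

inside=no margin=6129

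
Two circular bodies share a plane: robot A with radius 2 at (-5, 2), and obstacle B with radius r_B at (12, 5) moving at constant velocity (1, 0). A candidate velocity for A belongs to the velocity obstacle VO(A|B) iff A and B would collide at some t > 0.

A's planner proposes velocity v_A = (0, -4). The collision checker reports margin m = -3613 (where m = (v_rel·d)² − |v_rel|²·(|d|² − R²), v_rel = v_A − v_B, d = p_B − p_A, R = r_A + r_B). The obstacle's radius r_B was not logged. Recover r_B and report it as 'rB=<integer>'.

m = -3613
d = (17, 3);  v_rel = (-1, -4),  |v_rel|² = 17
v_rel×d = (-1)·(3) − (-4)·(17) = 65
since m = R²·17 − 65²:  R² = (4225 + -3613) / 17 = 36
R = √36 = 6  ⇒  r_B = 6 − 2 = 4

rB=4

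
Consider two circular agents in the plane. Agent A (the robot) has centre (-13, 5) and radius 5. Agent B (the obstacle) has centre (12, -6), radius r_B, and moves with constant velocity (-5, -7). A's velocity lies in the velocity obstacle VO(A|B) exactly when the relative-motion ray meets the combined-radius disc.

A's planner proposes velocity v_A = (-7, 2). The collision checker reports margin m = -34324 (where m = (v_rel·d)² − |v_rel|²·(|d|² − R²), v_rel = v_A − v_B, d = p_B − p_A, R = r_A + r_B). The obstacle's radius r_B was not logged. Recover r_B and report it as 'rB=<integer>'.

m = -34324
d = (25, -11);  v_rel = (-2, 9),  |v_rel|² = 85
v_rel×d = (-2)·(-11) − (9)·(25) = -203
since m = R²·85 − (-203)²:  R² = (41209 + -34324) / 85 = 81
R = √81 = 9  ⇒  r_B = 9 − 5 = 4

rB=4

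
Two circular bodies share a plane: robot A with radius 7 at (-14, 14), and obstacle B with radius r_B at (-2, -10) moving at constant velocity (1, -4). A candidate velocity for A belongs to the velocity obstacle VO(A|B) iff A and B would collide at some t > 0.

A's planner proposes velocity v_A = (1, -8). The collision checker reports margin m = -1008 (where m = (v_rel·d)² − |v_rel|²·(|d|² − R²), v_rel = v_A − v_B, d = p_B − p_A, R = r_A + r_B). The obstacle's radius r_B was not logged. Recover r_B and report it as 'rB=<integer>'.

m = -1008
d = (12, -24);  v_rel = (0, -4),  |v_rel|² = 16
v_rel×d = (0)·(-24) − (-4)·(12) = 48
since m = R²·16 − 48²:  R² = (2304 + -1008) / 16 = 81
R = √81 = 9  ⇒  r_B = 9 − 7 = 2

rB=2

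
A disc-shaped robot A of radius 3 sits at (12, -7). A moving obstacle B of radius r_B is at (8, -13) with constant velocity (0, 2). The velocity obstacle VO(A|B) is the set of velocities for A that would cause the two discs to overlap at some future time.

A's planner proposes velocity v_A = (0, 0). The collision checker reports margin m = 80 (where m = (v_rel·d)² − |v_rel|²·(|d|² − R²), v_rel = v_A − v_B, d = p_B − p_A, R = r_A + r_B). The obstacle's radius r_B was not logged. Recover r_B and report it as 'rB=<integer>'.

m = 80
d = (-4, -6);  v_rel = (0, -2),  |v_rel|² = 4
v_rel×d = (0)·(-6) − (-2)·(-4) = -8
since m = R²·4 − (-8)²:  R² = (64 + 80) / 4 = 36
R = √36 = 6  ⇒  r_B = 6 − 3 = 3

rB=3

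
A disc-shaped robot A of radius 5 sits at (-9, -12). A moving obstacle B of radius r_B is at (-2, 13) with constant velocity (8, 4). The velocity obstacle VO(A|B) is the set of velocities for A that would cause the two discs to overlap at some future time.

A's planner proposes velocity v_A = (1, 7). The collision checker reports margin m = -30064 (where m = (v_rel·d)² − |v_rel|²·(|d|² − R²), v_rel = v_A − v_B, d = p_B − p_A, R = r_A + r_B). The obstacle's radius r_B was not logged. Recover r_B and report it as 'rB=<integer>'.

m = -30064
d = (7, 25);  v_rel = (-7, 3),  |v_rel|² = 58
v_rel×d = (-7)·(25) − (3)·(7) = -196
since m = R²·58 − (-196)²:  R² = (38416 + -30064) / 58 = 144
R = √144 = 12  ⇒  r_B = 12 − 5 = 7

rB=7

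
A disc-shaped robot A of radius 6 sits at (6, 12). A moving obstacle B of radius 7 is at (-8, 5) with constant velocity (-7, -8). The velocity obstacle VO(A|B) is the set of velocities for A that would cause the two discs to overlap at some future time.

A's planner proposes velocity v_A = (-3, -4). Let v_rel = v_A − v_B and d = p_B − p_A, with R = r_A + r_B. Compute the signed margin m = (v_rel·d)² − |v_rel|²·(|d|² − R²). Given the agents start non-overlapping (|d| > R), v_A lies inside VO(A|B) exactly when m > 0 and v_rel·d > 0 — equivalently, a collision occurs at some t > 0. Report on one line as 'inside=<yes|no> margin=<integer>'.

d = (-14, -7),  |d|² = 245;  R = 6+7 = 13,  c = 245−13² = 76
v_rel = (4, 4),  |v_rel|² = 32;  v_rel·d = (4)·(-14) + (4)·(-7) = -84
32·t² + 168·t + 76 = 0  ⇒  m = (-84)² − 32·76 = 4624
m = 4624 > 0,  v_rel·d = -84 < 0  ⇒  outside

inside=no margin=4624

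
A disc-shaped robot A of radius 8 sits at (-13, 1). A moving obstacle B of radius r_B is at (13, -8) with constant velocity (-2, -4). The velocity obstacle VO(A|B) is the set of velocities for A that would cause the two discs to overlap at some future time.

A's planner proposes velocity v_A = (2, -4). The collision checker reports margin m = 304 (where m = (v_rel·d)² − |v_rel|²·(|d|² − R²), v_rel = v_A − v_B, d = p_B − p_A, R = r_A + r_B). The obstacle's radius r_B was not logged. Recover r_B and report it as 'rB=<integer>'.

m = 304
d = (26, -9);  v_rel = (4, 0),  |v_rel|² = 16
v_rel×d = (4)·(-9) − (0)·(26) = -36
since m = R²·16 − (-36)²:  R² = (1296 + 304) / 16 = 100
R = √100 = 10  ⇒  r_B = 10 − 8 = 2

rB=2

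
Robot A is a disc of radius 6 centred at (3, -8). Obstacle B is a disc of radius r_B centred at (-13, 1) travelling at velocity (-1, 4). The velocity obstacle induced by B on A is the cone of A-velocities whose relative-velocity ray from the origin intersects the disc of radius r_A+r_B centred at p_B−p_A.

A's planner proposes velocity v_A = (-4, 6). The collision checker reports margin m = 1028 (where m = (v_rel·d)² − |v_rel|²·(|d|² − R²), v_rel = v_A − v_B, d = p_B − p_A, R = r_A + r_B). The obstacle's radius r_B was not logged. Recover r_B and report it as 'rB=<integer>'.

m = 1028
d = (-16, 9);  v_rel = (-3, 2),  |v_rel|² = 13
v_rel×d = (-3)·(9) − (2)·(-16) = 5
since m = R²·13 − 5²:  R² = (25 + 1028) / 13 = 81
R = √81 = 9  ⇒  r_B = 9 − 6 = 3

rB=3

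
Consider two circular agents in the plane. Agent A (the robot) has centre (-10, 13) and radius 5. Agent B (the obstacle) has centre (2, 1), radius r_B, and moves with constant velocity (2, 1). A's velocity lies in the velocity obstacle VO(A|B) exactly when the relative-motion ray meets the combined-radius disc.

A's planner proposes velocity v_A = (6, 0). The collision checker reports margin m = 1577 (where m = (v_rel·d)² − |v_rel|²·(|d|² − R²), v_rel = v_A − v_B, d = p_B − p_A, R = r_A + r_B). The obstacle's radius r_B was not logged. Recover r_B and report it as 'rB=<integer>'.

m = 1577
d = (12, -12);  v_rel = (4, -1),  |v_rel|² = 17
v_rel×d = (4)·(-12) − (-1)·(12) = -36
since m = R²·17 − (-36)²:  R² = (1296 + 1577) / 17 = 169
R = √169 = 13  ⇒  r_B = 13 − 5 = 8

rB=8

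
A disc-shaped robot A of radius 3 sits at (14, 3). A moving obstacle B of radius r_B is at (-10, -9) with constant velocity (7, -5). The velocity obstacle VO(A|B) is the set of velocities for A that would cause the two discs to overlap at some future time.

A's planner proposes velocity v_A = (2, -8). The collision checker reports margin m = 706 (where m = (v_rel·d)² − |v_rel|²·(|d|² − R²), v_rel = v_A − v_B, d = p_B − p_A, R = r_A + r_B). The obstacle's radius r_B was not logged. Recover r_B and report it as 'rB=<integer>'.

m = 706
d = (-24, -12);  v_rel = (-5, -3),  |v_rel|² = 34
v_rel×d = (-5)·(-12) − (-3)·(-24) = -12
since m = R²·34 − (-12)²:  R² = (144 + 706) / 34 = 25
R = √25 = 5  ⇒  r_B = 5 − 3 = 2

rB=2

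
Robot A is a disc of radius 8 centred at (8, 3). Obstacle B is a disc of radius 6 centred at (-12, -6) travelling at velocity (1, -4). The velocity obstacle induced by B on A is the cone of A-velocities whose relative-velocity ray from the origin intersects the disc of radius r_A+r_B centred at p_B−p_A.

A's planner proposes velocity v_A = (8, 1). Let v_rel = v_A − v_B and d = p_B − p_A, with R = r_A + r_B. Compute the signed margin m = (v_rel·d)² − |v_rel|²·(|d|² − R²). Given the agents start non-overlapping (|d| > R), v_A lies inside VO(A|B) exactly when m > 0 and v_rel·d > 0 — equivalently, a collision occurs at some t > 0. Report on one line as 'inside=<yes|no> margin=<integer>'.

d = (-20, -9),  |d|² = 481;  R = 8+6 = 14,  c = 481−14² = 285
v_rel = (7, 5),  |v_rel|² = 74;  v_rel·d = (7)·(-20) + (5)·(-9) = -185
74·t² + 370·t + 285 = 0  ⇒  m = (-185)² − 74·285 = 13135
m = 13135 > 0,  v_rel·d = -185 < 0  ⇒  outside

inside=no margin=13135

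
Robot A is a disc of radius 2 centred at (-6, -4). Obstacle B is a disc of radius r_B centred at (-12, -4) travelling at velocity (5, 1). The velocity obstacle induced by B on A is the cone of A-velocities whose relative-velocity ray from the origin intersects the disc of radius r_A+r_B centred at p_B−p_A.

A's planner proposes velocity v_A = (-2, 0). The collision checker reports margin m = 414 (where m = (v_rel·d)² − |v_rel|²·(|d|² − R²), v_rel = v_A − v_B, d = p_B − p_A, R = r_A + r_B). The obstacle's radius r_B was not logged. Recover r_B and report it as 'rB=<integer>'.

m = 414
d = (-6, 0);  v_rel = (-7, -1),  |v_rel|² = 50
v_rel×d = (-7)·(0) − (-1)·(-6) = -6
since m = R²·50 − (-6)²:  R² = (36 + 414) / 50 = 9
R = √9 = 3  ⇒  r_B = 3 − 2 = 1

rB=1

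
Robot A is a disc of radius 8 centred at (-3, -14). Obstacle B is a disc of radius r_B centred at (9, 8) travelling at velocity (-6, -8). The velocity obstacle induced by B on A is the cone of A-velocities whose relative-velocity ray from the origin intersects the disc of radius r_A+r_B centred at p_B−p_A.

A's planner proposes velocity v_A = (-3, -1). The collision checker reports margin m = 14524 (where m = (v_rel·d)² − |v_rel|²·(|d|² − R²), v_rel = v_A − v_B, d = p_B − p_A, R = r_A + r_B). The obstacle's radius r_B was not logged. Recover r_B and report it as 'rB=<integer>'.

m = 14524
d = (12, 22);  v_rel = (3, 7),  |v_rel|² = 58
v_rel×d = (3)·(22) − (7)·(12) = -18
since m = R²·58 − (-18)²:  R² = (324 + 14524) / 58 = 256
R = √256 = 16  ⇒  r_B = 16 − 8 = 8

rB=8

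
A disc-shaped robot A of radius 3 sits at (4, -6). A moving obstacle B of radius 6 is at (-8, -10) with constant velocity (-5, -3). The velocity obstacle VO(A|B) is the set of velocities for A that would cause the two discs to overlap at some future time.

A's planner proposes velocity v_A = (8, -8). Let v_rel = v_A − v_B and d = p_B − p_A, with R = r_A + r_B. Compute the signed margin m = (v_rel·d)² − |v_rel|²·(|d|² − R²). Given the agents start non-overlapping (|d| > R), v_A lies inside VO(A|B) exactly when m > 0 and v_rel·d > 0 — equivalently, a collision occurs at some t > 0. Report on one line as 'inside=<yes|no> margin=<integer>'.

d = (-12, -4),  |d|² = 160;  R = 3+6 = 9,  c = 160−9² = 79
v_rel = (13, -5),  |v_rel|² = 194;  v_rel·d = (13)·(-12) + (-5)·(-4) = -136
194·t² + 272·t + 79 = 0  ⇒  m = (-136)² − 194·79 = 3170
m = 3170 > 0,  v_rel·d = -136 < 0  ⇒  outside

inside=no margin=3170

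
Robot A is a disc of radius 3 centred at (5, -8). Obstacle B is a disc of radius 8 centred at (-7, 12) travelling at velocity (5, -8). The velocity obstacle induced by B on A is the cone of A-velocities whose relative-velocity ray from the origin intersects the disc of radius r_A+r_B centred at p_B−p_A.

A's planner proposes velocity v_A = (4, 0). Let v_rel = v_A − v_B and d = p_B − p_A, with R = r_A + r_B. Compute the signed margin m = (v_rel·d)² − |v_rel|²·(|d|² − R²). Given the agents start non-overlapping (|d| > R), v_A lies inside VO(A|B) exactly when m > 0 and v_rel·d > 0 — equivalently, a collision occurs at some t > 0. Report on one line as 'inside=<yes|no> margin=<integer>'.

d = (-12, 20),  |d|² = 544;  R = 3+8 = 11,  c = 544−11² = 423
v_rel = (-1, 8),  |v_rel|² = 65;  v_rel·d = (-1)·(-12) + (8)·(20) = 172
65·t² − 344·t + 423 = 0  ⇒  m = 172² − 65·423 = 2089
m = 2089 > 0,  v_rel·d = 172 > 0  ⇒  inside

inside=yes margin=2089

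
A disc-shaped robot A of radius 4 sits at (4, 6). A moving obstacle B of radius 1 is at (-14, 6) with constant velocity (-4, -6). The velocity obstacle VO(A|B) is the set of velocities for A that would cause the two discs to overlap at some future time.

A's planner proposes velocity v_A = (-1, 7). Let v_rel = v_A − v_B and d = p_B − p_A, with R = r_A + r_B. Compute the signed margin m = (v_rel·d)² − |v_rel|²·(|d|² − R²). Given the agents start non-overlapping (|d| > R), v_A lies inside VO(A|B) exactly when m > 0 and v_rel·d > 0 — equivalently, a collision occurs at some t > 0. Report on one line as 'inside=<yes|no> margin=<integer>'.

d = (-18, 0),  |d|² = 324;  R = 4+1 = 5,  c = 324−5² = 299
v_rel = (3, 13),  |v_rel|² = 178;  v_rel·d = (3)·(-18) + (13)·(0) = -54
178·t² + 108·t + 299 = 0  ⇒  m = (-54)² − 178·299 = -50306
m = -50306 < 0,  v_rel·d = -54 < 0  ⇒  outside

inside=no margin=-50306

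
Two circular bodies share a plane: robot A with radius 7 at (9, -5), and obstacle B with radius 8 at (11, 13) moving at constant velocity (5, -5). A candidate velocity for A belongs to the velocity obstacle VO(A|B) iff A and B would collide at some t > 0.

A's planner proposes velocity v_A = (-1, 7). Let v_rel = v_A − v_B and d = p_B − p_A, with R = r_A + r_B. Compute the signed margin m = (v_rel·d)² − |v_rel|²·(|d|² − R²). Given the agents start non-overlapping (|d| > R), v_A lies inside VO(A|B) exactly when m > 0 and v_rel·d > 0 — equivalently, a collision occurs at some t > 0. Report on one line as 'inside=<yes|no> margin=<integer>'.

d = (2, 18),  |d|² = 328;  R = 7+8 = 15,  c = 328−15² = 103
v_rel = (-6, 12),  |v_rel|² = 180;  v_rel·d = (-6)·(2) + (12)·(18) = 204
180·t² − 408·t + 103 = 0  ⇒  m = 204² − 180·103 = 23076
m = 23076 > 0,  v_rel·d = 204 > 0  ⇒  inside

inside=yes margin=23076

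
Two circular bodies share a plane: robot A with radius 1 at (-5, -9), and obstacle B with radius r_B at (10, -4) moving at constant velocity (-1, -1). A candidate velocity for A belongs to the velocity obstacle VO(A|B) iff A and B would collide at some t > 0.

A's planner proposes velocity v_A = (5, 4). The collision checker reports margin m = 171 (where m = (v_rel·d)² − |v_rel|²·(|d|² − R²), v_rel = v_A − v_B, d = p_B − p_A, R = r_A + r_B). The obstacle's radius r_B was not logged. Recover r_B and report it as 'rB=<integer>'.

m = 171
d = (15, 5);  v_rel = (6, 5),  |v_rel|² = 61
v_rel×d = (6)·(5) − (5)·(15) = -45
since m = R²·61 − (-45)²:  R² = (2025 + 171) / 61 = 36
R = √36 = 6  ⇒  r_B = 6 − 1 = 5

rB=5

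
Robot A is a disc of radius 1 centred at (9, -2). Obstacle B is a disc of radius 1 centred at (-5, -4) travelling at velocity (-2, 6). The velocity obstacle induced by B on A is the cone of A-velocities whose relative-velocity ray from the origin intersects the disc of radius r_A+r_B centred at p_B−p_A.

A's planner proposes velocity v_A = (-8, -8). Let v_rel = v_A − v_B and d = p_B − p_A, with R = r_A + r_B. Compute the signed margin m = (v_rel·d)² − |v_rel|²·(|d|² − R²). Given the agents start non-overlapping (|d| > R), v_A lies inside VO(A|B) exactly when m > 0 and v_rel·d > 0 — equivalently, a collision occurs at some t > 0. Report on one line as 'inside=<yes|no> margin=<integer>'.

d = (-14, -2),  |d|² = 200;  R = 1+1 = 2,  c = 200−2² = 196
v_rel = (-6, -14),  |v_rel|² = 232;  v_rel·d = (-6)·(-14) + (-14)·(-2) = 112
232·t² − 224·t + 196 = 0  ⇒  m = 112² − 232·196 = -32928
m = -32928 < 0,  v_rel·d = 112 > 0  ⇒  outside

inside=no margin=-32928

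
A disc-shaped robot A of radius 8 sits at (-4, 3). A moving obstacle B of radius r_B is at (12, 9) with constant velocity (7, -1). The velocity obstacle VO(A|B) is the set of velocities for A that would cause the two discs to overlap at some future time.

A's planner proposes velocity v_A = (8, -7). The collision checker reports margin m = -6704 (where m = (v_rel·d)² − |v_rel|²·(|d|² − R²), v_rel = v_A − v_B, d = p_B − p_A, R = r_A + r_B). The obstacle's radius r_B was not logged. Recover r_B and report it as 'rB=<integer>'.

m = -6704
d = (16, 6);  v_rel = (1, -6),  |v_rel|² = 37
v_rel×d = (1)·(6) − (-6)·(16) = 102
since m = R²·37 − 102²:  R² = (10404 + -6704) / 37 = 100
R = √100 = 10  ⇒  r_B = 10 − 8 = 2

rB=2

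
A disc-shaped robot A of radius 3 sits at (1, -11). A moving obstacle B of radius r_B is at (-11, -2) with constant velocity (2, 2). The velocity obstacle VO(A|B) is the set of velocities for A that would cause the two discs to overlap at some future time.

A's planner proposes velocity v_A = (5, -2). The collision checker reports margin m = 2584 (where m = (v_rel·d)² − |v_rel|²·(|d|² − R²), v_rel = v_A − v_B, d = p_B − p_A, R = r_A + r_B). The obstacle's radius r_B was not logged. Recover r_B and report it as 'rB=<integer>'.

m = 2584
d = (-12, 9);  v_rel = (3, -4),  |v_rel|² = 25
v_rel×d = (3)·(9) − (-4)·(-12) = -21
since m = R²·25 − (-21)²:  R² = (441 + 2584) / 25 = 121
R = √121 = 11  ⇒  r_B = 11 − 3 = 8

rB=8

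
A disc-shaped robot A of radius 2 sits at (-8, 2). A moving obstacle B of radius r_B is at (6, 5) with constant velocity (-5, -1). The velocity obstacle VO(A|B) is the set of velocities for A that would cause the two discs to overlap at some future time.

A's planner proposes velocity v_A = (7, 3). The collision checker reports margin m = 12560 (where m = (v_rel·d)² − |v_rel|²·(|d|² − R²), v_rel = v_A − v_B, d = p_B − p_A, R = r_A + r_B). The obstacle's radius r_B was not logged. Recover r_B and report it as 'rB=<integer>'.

m = 12560
d = (14, 3);  v_rel = (12, 4),  |v_rel|² = 160
v_rel×d = (12)·(3) − (4)·(14) = -20
since m = R²·160 − (-20)²:  R² = (400 + 12560) / 160 = 81
R = √81 = 9  ⇒  r_B = 9 − 2 = 7

rB=7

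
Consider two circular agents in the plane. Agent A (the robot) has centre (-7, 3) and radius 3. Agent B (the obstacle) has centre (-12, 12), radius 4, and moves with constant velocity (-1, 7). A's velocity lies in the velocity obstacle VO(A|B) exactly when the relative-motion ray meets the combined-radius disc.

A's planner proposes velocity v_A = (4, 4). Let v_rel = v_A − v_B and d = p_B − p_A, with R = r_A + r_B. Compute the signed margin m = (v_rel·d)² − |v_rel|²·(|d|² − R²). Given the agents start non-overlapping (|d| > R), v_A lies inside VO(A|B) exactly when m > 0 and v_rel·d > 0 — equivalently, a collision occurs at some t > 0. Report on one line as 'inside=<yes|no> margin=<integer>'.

d = (-5, 9),  |d|² = 106;  R = 3+4 = 7,  c = 106−7² = 57
v_rel = (5, -3),  |v_rel|² = 34;  v_rel·d = (5)·(-5) + (-3)·(9) = -52
34·t² + 104·t + 57 = 0  ⇒  m = (-52)² − 34·57 = 766
m = 766 > 0,  v_rel·d = -52 < 0  ⇒  outside

inside=no margin=766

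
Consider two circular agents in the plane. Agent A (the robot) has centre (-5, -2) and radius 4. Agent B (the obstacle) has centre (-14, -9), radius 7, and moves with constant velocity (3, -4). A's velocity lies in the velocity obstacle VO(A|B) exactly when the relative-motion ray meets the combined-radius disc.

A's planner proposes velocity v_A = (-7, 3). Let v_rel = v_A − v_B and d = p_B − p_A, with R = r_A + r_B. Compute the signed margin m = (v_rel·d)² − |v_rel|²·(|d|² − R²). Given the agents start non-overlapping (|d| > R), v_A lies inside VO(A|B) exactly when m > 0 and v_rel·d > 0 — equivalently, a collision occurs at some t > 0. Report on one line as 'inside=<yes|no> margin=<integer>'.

d = (-9, -7),  |d|² = 130;  R = 4+7 = 11,  c = 130−11² = 9
v_rel = (-10, 7),  |v_rel|² = 149;  v_rel·d = (-10)·(-9) + (7)·(-7) = 41
149·t² − 82·t + 9 = 0  ⇒  m = 41² − 149·9 = 340
m = 340 > 0,  v_rel·d = 41 > 0  ⇒  inside

inside=yes margin=340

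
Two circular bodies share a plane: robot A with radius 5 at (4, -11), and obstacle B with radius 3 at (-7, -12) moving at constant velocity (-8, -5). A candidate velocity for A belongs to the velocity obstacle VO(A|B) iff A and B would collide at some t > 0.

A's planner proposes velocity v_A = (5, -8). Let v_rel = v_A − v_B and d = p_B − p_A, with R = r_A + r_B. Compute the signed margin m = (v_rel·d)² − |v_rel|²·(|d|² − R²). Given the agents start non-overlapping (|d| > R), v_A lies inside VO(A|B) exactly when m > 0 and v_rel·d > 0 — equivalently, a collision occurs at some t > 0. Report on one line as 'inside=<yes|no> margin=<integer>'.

d = (-11, -1),  |d|² = 122;  R = 5+3 = 8,  c = 122−8² = 58
v_rel = (13, -3),  |v_rel|² = 178;  v_rel·d = (13)·(-11) + (-3)·(-1) = -140
178·t² + 280·t + 58 = 0  ⇒  m = (-140)² − 178·58 = 9276
m = 9276 > 0,  v_rel·d = -140 < 0  ⇒  outside

inside=no margin=9276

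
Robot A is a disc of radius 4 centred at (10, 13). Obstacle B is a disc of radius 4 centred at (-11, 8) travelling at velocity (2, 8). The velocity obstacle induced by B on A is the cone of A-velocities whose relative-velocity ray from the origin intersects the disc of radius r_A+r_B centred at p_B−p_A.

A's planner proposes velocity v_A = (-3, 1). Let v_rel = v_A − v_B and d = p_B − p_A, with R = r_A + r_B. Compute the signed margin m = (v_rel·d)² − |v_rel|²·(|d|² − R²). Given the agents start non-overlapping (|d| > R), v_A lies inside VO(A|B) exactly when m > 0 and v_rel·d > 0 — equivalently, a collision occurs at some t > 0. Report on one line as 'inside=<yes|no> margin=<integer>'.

d = (-21, -5),  |d|² = 466;  R = 4+4 = 8,  c = 466−8² = 402
v_rel = (-5, -7),  |v_rel|² = 74;  v_rel·d = (-5)·(-21) + (-7)·(-5) = 140
74·t² − 280·t + 402 = 0  ⇒  m = 140² − 74·402 = -10148
m = -10148 < 0,  v_rel·d = 140 > 0  ⇒  outside

inside=no margin=-10148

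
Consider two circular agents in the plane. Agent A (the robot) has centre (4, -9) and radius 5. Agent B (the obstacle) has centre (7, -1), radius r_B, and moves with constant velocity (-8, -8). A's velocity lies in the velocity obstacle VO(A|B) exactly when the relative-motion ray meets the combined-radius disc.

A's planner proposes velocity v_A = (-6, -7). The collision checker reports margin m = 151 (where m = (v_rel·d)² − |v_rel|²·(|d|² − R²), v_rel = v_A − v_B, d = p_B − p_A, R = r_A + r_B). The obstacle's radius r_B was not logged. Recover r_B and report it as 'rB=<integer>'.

m = 151
d = (3, 8);  v_rel = (2, 1),  |v_rel|² = 5
v_rel×d = (2)·(8) − (1)·(3) = 13
since m = R²·5 − 13²:  R² = (169 + 151) / 5 = 64
R = √64 = 8  ⇒  r_B = 8 − 5 = 3

rB=3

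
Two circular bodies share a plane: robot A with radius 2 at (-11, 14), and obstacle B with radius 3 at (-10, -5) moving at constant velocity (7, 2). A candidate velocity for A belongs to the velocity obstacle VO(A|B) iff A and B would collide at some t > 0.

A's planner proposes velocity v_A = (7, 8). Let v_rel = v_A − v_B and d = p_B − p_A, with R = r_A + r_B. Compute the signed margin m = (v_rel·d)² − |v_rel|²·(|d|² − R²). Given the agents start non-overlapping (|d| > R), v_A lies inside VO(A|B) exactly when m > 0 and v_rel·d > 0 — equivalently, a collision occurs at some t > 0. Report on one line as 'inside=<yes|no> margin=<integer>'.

d = (1, -19),  |d|² = 362;  R = 2+3 = 5,  c = 362−5² = 337
v_rel = (0, 6),  |v_rel|² = 36;  v_rel·d = (0)·(1) + (6)·(-19) = -114
36·t² + 228·t + 337 = 0  ⇒  m = (-114)² − 36·337 = 864
m = 864 > 0,  v_rel·d = -114 < 0  ⇒  outside

inside=no margin=864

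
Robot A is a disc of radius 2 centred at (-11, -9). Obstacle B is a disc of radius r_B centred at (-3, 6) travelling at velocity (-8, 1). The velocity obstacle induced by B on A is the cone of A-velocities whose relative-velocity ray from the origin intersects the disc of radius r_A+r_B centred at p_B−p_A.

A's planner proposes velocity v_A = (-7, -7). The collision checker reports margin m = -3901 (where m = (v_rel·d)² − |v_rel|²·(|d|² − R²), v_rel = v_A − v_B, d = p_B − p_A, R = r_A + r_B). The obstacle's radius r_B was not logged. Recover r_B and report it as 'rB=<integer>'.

m = -3901
d = (8, 15);  v_rel = (1, -8),  |v_rel|² = 65
v_rel×d = (1)·(15) − (-8)·(8) = 79
since m = R²·65 − 79²:  R² = (6241 + -3901) / 65 = 36
R = √36 = 6  ⇒  r_B = 6 − 2 = 4

rB=4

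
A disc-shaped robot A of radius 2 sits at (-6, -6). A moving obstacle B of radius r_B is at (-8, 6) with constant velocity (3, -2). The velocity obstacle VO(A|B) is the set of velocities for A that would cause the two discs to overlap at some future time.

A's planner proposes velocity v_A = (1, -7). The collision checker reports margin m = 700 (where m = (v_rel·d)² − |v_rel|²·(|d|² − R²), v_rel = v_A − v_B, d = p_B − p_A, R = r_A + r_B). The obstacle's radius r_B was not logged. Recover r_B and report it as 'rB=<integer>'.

m = 700
d = (-2, 12);  v_rel = (-2, -5),  |v_rel|² = 29
v_rel×d = (-2)·(12) − (-5)·(-2) = -34
since m = R²·29 − (-34)²:  R² = (1156 + 700) / 29 = 64
R = √64 = 8  ⇒  r_B = 8 − 2 = 6

rB=6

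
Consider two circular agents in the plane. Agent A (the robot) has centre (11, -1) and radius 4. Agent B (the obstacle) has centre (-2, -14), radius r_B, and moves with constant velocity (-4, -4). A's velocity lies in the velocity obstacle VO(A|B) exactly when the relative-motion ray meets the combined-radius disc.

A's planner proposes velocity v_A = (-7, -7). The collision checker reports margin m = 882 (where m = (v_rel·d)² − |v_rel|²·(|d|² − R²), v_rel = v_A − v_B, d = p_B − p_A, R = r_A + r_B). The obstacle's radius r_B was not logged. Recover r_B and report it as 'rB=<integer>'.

m = 882
d = (-13, -13);  v_rel = (-3, -3),  |v_rel|² = 18
v_rel×d = (-3)·(-13) − (-3)·(-13) = 0
since m = R²·18 − 0²:  R² = (0 + 882) / 18 = 49
R = √49 = 7  ⇒  r_B = 7 − 4 = 3

rB=3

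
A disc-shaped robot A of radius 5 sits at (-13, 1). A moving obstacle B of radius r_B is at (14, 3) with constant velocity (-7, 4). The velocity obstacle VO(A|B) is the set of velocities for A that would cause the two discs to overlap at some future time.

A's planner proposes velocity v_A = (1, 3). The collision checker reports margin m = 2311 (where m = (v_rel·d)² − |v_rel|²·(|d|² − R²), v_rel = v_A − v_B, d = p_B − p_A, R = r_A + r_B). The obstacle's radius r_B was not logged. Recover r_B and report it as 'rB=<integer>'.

m = 2311
d = (27, 2);  v_rel = (8, -1),  |v_rel|² = 65
v_rel×d = (8)·(2) − (-1)·(27) = 43
since m = R²·65 − 43²:  R² = (1849 + 2311) / 65 = 64
R = √64 = 8  ⇒  r_B = 8 − 5 = 3

rB=3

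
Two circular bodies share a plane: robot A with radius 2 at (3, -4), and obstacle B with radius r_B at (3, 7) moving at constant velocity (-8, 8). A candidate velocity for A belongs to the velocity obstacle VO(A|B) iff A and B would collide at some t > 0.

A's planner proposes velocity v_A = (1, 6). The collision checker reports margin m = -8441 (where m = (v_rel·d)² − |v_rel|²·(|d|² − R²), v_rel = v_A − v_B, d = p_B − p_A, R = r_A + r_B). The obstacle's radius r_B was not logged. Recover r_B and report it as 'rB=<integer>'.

m = -8441
d = (0, 11);  v_rel = (9, -2),  |v_rel|² = 85
v_rel×d = (9)·(11) − (-2)·(0) = 99
since m = R²·85 − 99²:  R² = (9801 + -8441) / 85 = 16
R = √16 = 4  ⇒  r_B = 4 − 2 = 2

rB=2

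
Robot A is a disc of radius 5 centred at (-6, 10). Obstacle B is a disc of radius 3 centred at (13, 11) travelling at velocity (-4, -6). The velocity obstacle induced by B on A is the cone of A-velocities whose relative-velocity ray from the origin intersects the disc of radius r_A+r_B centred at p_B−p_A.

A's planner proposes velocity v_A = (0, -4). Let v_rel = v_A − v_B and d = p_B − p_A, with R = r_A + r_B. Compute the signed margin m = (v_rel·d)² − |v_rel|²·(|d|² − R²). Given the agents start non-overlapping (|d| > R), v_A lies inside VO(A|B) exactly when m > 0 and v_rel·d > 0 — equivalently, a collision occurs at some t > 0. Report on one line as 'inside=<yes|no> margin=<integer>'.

d = (19, 1),  |d|² = 362;  R = 5+3 = 8,  c = 362−8² = 298
v_rel = (4, 2),  |v_rel|² = 20;  v_rel·d = (4)·(19) + (2)·(1) = 78
20·t² − 156·t + 298 = 0  ⇒  m = 78² − 20·298 = 124
m = 124 > 0,  v_rel·d = 78 > 0  ⇒  inside

inside=yes margin=124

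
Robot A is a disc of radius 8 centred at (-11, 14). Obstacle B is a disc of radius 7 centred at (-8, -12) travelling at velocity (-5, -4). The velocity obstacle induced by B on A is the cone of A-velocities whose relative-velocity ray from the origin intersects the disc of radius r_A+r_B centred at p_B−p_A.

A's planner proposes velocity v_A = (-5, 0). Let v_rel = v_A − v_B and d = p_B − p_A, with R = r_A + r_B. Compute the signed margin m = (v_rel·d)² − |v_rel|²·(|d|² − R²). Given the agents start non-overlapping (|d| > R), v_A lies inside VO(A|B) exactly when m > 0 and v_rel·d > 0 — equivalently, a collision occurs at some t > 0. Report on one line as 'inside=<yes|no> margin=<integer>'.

d = (3, -26),  |d|² = 685;  R = 8+7 = 15,  c = 685−15² = 460
v_rel = (0, 4),  |v_rel|² = 16;  v_rel·d = (0)·(3) + (4)·(-26) = -104
16·t² + 208·t + 460 = 0  ⇒  m = (-104)² − 16·460 = 3456
m = 3456 > 0,  v_rel·d = -104 < 0  ⇒  outside

inside=no margin=3456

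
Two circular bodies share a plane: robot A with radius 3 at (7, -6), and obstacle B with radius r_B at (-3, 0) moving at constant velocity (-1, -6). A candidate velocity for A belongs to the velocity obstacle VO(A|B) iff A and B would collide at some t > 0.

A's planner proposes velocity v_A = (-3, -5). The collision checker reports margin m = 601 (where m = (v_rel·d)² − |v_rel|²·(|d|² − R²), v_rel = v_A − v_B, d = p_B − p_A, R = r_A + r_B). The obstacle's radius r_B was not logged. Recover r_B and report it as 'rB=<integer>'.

m = 601
d = (-10, 6);  v_rel = (-2, 1),  |v_rel|² = 5
v_rel×d = (-2)·(6) − (1)·(-10) = -2
since m = R²·5 − (-2)²:  R² = (4 + 601) / 5 = 121
R = √121 = 11  ⇒  r_B = 11 − 3 = 8

rB=8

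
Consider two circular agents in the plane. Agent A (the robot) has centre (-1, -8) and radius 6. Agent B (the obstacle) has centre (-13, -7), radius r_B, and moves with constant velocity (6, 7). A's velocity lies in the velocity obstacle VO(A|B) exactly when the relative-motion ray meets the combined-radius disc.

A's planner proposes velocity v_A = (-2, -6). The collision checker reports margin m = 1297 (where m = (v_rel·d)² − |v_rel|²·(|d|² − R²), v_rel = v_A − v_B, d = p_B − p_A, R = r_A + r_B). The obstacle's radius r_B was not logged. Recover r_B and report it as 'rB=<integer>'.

m = 1297
d = (-12, 1);  v_rel = (-8, -13),  |v_rel|² = 233
v_rel×d = (-8)·(1) − (-13)·(-12) = -164
since m = R²·233 − (-164)²:  R² = (26896 + 1297) / 233 = 121
R = √121 = 11  ⇒  r_B = 11 − 6 = 5

rB=5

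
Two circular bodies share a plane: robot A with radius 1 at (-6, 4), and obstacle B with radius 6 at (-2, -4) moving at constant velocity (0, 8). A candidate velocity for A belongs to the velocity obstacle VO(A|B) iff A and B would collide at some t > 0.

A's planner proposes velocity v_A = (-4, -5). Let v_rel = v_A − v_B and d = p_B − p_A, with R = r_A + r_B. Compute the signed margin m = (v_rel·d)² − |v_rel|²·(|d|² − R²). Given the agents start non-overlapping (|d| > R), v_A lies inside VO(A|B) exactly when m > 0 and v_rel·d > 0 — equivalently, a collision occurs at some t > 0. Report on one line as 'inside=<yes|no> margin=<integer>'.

d = (4, -8),  |d|² = 80;  R = 1+6 = 7,  c = 80−7² = 31
v_rel = (-4, -13),  |v_rel|² = 185;  v_rel·d = (-4)·(4) + (-13)·(-8) = 88
185·t² − 176·t + 31 = 0  ⇒  m = 88² − 185·31 = 2009
m = 2009 > 0,  v_rel·d = 88 > 0  ⇒  inside

inside=yes margin=2009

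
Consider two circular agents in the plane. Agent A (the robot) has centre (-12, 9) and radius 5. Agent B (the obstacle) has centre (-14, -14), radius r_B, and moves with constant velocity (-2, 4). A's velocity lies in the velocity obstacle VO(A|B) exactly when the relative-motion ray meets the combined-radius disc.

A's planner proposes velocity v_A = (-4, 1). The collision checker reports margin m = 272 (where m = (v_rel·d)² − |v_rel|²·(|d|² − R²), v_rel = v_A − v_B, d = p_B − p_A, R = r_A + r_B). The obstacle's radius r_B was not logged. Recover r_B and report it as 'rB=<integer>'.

m = 272
d = (-2, -23);  v_rel = (-2, -3),  |v_rel|² = 13
v_rel×d = (-2)·(-23) − (-3)·(-2) = 40
since m = R²·13 − 40²:  R² = (1600 + 272) / 13 = 144
R = √144 = 12  ⇒  r_B = 12 − 5 = 7

rB=7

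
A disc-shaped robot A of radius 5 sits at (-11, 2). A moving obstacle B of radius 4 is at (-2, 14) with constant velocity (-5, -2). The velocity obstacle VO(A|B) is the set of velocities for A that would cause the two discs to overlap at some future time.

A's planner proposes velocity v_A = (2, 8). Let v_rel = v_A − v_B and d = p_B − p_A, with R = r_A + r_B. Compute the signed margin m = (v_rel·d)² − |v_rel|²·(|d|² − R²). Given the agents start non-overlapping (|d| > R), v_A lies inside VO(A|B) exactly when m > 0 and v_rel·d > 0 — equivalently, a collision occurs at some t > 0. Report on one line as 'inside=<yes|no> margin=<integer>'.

d = (9, 12),  |d|² = 225;  R = 5+4 = 9,  c = 225−9² = 144
v_rel = (7, 10),  |v_rel|² = 149;  v_rel·d = (7)·(9) + (10)·(12) = 183
149·t² − 366·t + 144 = 0  ⇒  m = 183² − 149·144 = 12033
m = 12033 > 0,  v_rel·d = 183 > 0  ⇒  inside

inside=yes margin=12033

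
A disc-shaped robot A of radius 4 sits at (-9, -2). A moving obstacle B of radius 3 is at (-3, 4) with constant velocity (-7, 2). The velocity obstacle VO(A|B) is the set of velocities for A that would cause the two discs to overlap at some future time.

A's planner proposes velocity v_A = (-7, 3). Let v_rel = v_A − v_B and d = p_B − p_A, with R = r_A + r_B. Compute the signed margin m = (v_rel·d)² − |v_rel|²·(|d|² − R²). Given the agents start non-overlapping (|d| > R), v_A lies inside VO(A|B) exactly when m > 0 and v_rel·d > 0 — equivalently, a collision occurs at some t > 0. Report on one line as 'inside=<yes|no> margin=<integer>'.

d = (6, 6),  |d|² = 72;  R = 4+3 = 7,  c = 72−7² = 23
v_rel = (0, 1),  |v_rel|² = 1;  v_rel·d = (0)·(6) + (1)·(6) = 6
1·t² − 12·t + 23 = 0  ⇒  m = 6² − 1·23 = 13
m = 13 > 0,  v_rel·d = 6 > 0  ⇒  inside

inside=yes margin=13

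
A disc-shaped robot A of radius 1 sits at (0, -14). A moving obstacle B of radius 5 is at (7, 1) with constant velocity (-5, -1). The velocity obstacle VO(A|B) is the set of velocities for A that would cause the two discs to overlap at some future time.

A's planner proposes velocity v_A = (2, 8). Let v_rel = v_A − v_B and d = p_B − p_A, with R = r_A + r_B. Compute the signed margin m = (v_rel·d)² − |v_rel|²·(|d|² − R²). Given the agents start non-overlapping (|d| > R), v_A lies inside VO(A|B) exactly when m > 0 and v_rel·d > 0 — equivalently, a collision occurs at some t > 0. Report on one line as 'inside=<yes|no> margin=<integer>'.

d = (7, 15),  |d|² = 274;  R = 1+5 = 6,  c = 274−6² = 238
v_rel = (7, 9),  |v_rel|² = 130;  v_rel·d = (7)·(7) + (9)·(15) = 184
130·t² − 368·t + 238 = 0  ⇒  m = 184² − 130·238 = 2916
m = 2916 > 0,  v_rel·d = 184 > 0  ⇒  inside

inside=yes margin=2916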